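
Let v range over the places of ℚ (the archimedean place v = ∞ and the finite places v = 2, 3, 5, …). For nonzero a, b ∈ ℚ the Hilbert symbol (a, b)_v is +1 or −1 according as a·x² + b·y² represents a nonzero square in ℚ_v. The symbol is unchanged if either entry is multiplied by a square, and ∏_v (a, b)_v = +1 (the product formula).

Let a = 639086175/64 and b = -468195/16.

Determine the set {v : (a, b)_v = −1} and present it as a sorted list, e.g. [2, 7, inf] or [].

[5, 13]

(a, b) ≡ (7, -195) mod (ℚ^×)²; places V = {2, 3, 5, 7, 13, ∞}.
(a,b)_7: α=5, u≡1; β=4, v≡4 (mod 7); (1|7)=+1, (4|7)=+1; sign (−1)^0·+1^4·+1^5 = +1.
(a,b)_∞: sgn(7)=+, sgn(-195)=−, so +1.
(a,b)_5: α=2, u≡3; β=1, v≡1 (mod 5); (3|5)=-1, (1|5)=+1; sign (−1)^0·-1^1·+1^2 = -1.
(a,b)_13: α=2, u≡8; β=1, v≡7 (mod 13); (8|13)=-1, (7|13)=-1; sign (−1)^0·-1^1·-1^2 = -1.
(a,b)_3: α=2, u≡1; β=1, v≡1 (mod 3); (1|3)=+1, (1|3)=+1; sign (−1)^0·+1^1·+1^2 = +1.
(a,b)_2: α=-6, β=-4; u≡7, v≡5 (mod 8); ε(u)ε(v)=1·0, αω(v)=-6·1, βω(u)=-4·0; sum ≡ 0  ⇒  +1.
Ram(7, -195) = {5, 13}; no ℚ_5-point on the conic.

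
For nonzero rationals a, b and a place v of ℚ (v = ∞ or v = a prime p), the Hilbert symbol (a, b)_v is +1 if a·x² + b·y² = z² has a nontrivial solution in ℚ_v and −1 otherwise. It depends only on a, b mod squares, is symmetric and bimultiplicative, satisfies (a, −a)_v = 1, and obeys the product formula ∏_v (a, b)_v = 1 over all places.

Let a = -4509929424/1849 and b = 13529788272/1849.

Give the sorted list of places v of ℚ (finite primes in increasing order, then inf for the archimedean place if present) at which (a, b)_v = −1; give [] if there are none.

(a, b) ≡ (-47541, 15847) mod (ℚ^×)²; places V = {2, 3, 7, 11, 13, 23, 43, 53, ∞}.
(a,b)_11: α=2, u≡3; β=2, v≡2 (mod 11); (3|11)=+1, (2|11)=-1; sign (−1)^0·+1^2·-1^2 = +1.
(a,b)_53: α=1, u≡4; β=1, v≡41 (mod 53); (4|53)=+1, (41|53)=-1; sign (−1)^0·+1^1·-1^1 = -1.
(a,b)_2: α=4, β=4; u≡3, v≡7 (mod 8); ε(u)ε(v)=1·1, αω(v)=4·0, βω(u)=4·1; sum ≡ 1  ⇒  -1.
(a,b)_3: α=1, u≡2; β=2, v≡1 (mod 3); (2|3)=-1, (1|3)=+1; sign (−1)^0·-1^2·+1^1 = +1.
(a,b)_13: α=1, u≡9; β=1, v≡12 (mod 13); (9|13)=+1, (12|13)=+1; sign (−1)^0·+1^1·+1^1 = +1.
(a,b)_7: α=2, u≡5; β=2, v≡6 (mod 7); (5|7)=-1, (6|7)=-1; sign (−1)^0·-1^2·-1^2 = +1.
(a,b)_∞: sgn(-47541)=−, sgn(15847)=+, so +1.
(a,b)_23: α=1, u≡4; β=1, v≡11 (mod 23); (4|23)=+1, (11|23)=-1; sign (−1)^1·+1^1·-1^1 = +1.
(a,b)_43: α=-2, u≡16; β=-2, v≡38 (mod 43); (16|43)=+1, (38|43)=+1; sign (−1)^0·+1^-2·+1^-2 = +1.
(-47541, 15847 / ℚ) ramifies at {2, 53}: a division algebra.

[2, 53]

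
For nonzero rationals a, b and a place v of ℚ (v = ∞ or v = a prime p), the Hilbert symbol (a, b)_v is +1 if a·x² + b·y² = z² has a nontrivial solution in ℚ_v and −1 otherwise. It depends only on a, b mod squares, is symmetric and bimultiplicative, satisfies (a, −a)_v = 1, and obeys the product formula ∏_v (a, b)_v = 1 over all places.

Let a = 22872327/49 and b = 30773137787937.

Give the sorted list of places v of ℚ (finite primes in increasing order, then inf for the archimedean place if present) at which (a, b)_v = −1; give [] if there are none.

[3, 23, 31, 37]

(a, b) ≡ (79143, 17) mod (ℚ^×)²; places V = {2, 3, 7, 17, 23, 31, 37, ∞}.
(a,b)_3: α=1, u≡2; β=2, v≡2 (mod 3); (2|3)=-1, (2|3)=-1; sign (−1)^0·-1^2·-1^1 = -1.
(a,b)_31: α=1, u≡13; β=2, v≡17 (mod 31); (13|31)=-1, (17|31)=-1; sign (−1)^0·-1^2·-1^1 = -1.
(a,b)_2: α=0, β=0; u≡7, v≡1 (mod 8); ε(u)ε(v)=1·0, αω(v)=0·0, βω(u)=0·0; sum ≡ 0  ⇒  +1.
(a,b)_7: α=-2, u≡2; β=0, v≡6 (mod 7); (2|7)=+1, (6|7)=-1; sign (−1)^0·+1^0·-1^-2 = +1.
(a,b)_∞: sgn(79143)=+, sgn(17)=+, so +1.
(a,b)_17: α=2, u≡13; β=3, v≡13 (mod 17); (13|17)=+1, (13|17)=+1; sign (−1)^0·+1^3·+1^2 = +1.
(a,b)_37: α=1, u≡1; β=2, v≡15 (mod 37); (1|37)=+1, (15|37)=-1; sign (−1)^0·+1^2·-1^1 = -1.
(a,b)_23: α=1, u≡7; β=2, v≡7 (mod 23); (7|23)=-1, (7|23)=-1; sign (−1)^0·-1^2·-1^1 = -1.
(79143, 17 / ℚ) ramifies at {3, 23, 31, 37}: a division algebra.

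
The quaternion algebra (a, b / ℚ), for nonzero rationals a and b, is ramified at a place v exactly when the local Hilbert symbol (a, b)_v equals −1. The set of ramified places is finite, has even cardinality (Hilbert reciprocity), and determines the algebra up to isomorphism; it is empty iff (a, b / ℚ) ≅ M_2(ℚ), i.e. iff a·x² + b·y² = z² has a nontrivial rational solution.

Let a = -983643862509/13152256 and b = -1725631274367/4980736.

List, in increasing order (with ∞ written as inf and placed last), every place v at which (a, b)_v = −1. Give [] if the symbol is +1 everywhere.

(a, b) ≡ (-332519, -997557) mod (ℚ^×)²; places V = {2, 3, 7, 11, 13, 17, 19, 37, 43, ∞}.
(a,b)_7: α=4, u≡4; β=4, v≡6 (mod 7); (4|7)=+1, (6|7)=-1; sign (−1)^0·+1^4·-1^4 = +1.
(a,b)_17: α=2, u≡13; β=0, v≡3 (mod 17); (13|17)=+1, (3|17)=-1; sign (−1)^0·+1^0·-1^2 = +1.
(a,b)_19: α=-1, u≡11; β=-1, v≡2 (mod 19); (11|19)=+1, (2|19)=-1; sign (−1)^1·+1^-1·-1^-1 = +1.
(a,b)_∞: sgn(-332519)=−, sgn(-997557)=−, so -1.
(a,b)_43: α=1, u≡8; β=1, v≡36 (mod 43); (8|43)=-1, (36|43)=+1; sign (−1)^1·-1^1·+1^1 = +1.
(a,b)_11: α=1, u≡8; β=1, v≡2 (mod 11); (8|11)=-1, (2|11)=-1; sign (−1)^1·-1^1·-1^1 = -1.
(a,b)_37: α=1, u≡1; β=1, v≡30 (mod 37); (1|37)=+1, (30|37)=+1; sign (−1)^0·+1^1·+1^1 = +1.
(a,b)_3: α=4, u≡1; β=5, v≡1 (mod 3); (1|3)=+1, (1|3)=+1; sign (−1)^0·+1^5·+1^4 = +1.
(a,b)_2: α=-12, β=-18; u≡1, v≡3 (mod 8); ε(u)ε(v)=0·1, αω(v)=-12·1, βω(u)=-18·0; sum ≡ 0  ⇒  +1.
(a,b)_13: α=-2, u≡5; β=2, v≡8 (mod 13); (5|13)=-1, (8|13)=-1; sign (−1)^0·-1^2·-1^-2 = +1.
(-332519, -997557 / ℚ) ramifies at {11, ∞}: a division algebra.

[11, inf]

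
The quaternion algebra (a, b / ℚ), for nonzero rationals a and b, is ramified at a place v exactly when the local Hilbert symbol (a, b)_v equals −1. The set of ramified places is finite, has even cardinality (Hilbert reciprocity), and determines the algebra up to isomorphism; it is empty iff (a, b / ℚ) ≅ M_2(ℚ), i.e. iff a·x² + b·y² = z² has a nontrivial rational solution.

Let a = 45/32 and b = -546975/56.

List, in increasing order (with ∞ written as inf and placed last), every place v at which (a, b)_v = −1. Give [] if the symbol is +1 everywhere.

[2, 7, 11, 17]

Mod squares: a ≡ 10, b ≡ -34034. Check v ∈ {∞, 2, 3, 5, 7, 11, 13, 17}.
v=∞: 10 > 0 and -34034 < 0  ⇒  (a,b)_∞ = +1.
v=11: a=11^0·(≡10), b=11^1·(≡6) mod 11; (10|11)=-1, (6|11)=-1; (−1)^{0·1·5}·(-1)^1·(-1)^0 = -1.
v=3: a=3^2·(≡1), b=3^2·(≡1) mod 3; (1|3)=+1, (1|3)=+1; (−1)^{2·2·1}·(+1)^2·(+1)^2 = +1.
v=7: a=7^0·(≡6), b=7^-1·(≡5) mod 7; (6|7)=-1, (5|7)=-1; (−1)^{0·-1·3}·(-1)^-1·(-1)^0 = -1.
v=13: a=13^0·(≡1), b=13^1·(≡8) mod 13; (1|13)=+1, (8|13)=-1; (−1)^{0·1·6}·(+1)^1·(-1)^0 = +1.
v=5: a=5^1·(≡2), b=5^2·(≡1) mod 5; (2|5)=-1, (1|5)=+1; (−1)^{1·2·2}·(-1)^2·(+1)^1 = +1.
v=2: v_2(a)=-5, v_2(b)=-3; units ≡ 5, 7 (mod 8); ε·ε+αω+βω = 0·1+-5·0+-3·1 ≡ 1  ⇒  (a,b)_2 = -1.
v=17: a=17^0·(≡3), b=17^1·(≡8) mod 17; (3|17)=-1, (8|17)=+1; (−1)^{0·1·8}·(-1)^1·(+1)^0 = -1.
(10, -34034 / ℚ) ramifies at {2, 7, 11, 17}: a division algebra.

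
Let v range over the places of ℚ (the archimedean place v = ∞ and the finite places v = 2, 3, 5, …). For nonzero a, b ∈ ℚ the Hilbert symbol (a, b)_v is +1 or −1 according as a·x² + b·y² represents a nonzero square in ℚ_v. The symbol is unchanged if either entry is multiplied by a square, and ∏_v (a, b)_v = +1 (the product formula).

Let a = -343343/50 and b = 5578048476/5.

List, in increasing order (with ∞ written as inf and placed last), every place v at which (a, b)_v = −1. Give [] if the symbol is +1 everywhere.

[2, 3, 11, 13]

Mod squares: a ≡ -286, b ≡ 1155. Check v ∈ {∞, 2, 3, 5, 7, 11, 13}.
v=3: a=3^0·(≡2), b=3^7·(≡1) mod 3; (2|3)=-1, (1|3)=+1; (−1)^{0·7·1}·(-1)^7·(+1)^0 = -1.
v=∞: -286 < 0 and 1155 > 0  ⇒  (a,b)_∞ = +1.
v=2: v_2(a)=-1, v_2(b)=2; units ≡ 1, 3 (mod 8); ε·ε+αω+βω = 0·1+-1·1+2·0 ≡ 1  ⇒  (a,b)_2 = -1.
v=11: a=11^1·(≡10), b=11^1·(≡7) mod 11; (10|11)=-1, (7|11)=-1; (−1)^{1·1·5}·(-1)^1·(-1)^1 = -1.
v=7: a=7^4·(≡4), b=7^3·(≡4) mod 7; (4|7)=+1, (4|7)=+1; (−1)^{4·3·3}·(+1)^3·(+1)^4 = +1.
v=5: a=5^-2·(≡1), b=5^-1·(≡1) mod 5; (1|5)=+1, (1|5)=+1; (−1)^{-2·-1·2}·(+1)^-1·(+1)^-2 = +1.
v=13: a=13^1·(≡4), b=13^2·(≡2) mod 13; (4|13)=+1, (2|13)=-1; (−1)^{1·2·6}·(+1)^2·(-1)^1 = -1.
Ram(-286, 1155) = {2, 3, 11, 13}; no ℚ_2-point on the conic.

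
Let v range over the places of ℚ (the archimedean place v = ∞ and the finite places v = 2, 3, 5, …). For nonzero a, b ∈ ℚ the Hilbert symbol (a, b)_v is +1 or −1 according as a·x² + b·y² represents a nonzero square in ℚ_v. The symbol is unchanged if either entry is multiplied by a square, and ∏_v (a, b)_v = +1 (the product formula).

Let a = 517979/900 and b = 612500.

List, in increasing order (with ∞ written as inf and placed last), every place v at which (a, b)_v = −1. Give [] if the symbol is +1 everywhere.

(a, b) ≡ (11, 5) mod (ℚ^×)²; places V = {2, 3, 5, 7, 11, 31, ∞}.
(a,b)_∞: sgn(11)=+, sgn(5)=+, so +1.
(a,b)_7: α=2, u≡2; β=2, v≡5 (mod 7); (2|7)=+1, (5|7)=-1; sign (−1)^0·+1^2·-1^2 = +1.
(a,b)_3: α=-2, u≡2; β=0, v≡2 (mod 3); (2|3)=-1, (2|3)=-1; sign (−1)^0·-1^0·-1^-2 = +1.
(a,b)_2: α=-2, β=2; u≡3, v≡5 (mod 8); ε(u)ε(v)=1·0, αω(v)=-2·1, βω(u)=2·1; sum ≡ 0  ⇒  +1.
(a,b)_31: α=2, u≡12; β=0, v≡2 (mod 31); (12|31)=-1, (2|31)=+1; sign (−1)^0·-1^0·+1^2 = +1.
(a,b)_11: α=1, u≡1; β=0, v≡9 (mod 11); (1|11)=+1, (9|11)=+1; sign (−1)^0·+1^0·+1^1 = +1.
(a,b)_5: α=-2, u≡4; β=5, v≡1 (mod 5); (4|5)=+1, (1|5)=+1; sign (−1)^0·+1^5·+1^-2 = +1.
Every local symbol is +1, so the conic 11·x² + 5·y² = z² has ℚ_v-points for all v and hence a ℚ-point; (a, b / ℚ) ≅ M_2(ℚ).

[]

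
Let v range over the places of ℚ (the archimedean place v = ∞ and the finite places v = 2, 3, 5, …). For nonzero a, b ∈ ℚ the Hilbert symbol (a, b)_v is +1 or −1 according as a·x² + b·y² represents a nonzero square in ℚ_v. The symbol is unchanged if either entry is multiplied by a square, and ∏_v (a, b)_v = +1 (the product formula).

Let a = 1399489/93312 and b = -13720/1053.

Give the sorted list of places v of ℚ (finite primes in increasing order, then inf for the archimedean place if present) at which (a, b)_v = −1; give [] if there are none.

(a, b) ≡ (2, -910) mod (ℚ^×)²; places V = {2, 3, 5, 7, 13, ∞}.
(a,b)_5: α=0, u≡2; β=1, v≡2 (mod 5); (2|5)=-1, (2|5)=-1; sign (−1)^0·-1^1·-1^0 = -1.
(a,b)_∞: sgn(2)=+, sgn(-910)=−, so +1.
(a,b)_7: α=2, u≡4; β=3, v≡3 (mod 7); (4|7)=+1, (3|7)=-1; sign (−1)^0·+1^3·-1^2 = +1.
(a,b)_13: α=4, u≡8; β=-1, v≡7 (mod 13); (8|13)=-1, (7|13)=-1; sign (−1)^0·-1^-1·-1^4 = -1.
(a,b)_3: α=-6, u≡2; β=-4, v≡2 (mod 3); (2|3)=-1, (2|3)=-1; sign (−1)^0·-1^-4·-1^-6 = +1.
(a,b)_2: α=-7, β=3; u≡1, v≡1 (mod 8); ε(u)ε(v)=0·0, αω(v)=-7·0, βω(u)=3·0; sum ≡ 0  ⇒  +1.
Ram(2, -910) = {5, 13}; no ℚ_5-point on the conic.

[5, 13]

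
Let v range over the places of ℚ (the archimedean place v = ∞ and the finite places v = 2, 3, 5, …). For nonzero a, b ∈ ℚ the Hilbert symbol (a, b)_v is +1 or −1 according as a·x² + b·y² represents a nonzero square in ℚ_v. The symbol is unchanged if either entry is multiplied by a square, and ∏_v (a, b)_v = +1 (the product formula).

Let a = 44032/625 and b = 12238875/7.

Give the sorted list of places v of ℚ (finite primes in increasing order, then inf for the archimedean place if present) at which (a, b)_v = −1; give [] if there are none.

[5, 11, 23, 43]

(a, b) ≡ (43, 380765) mod (ℚ^×)²; places V = {2, 3, 5, 7, 11, 23, 43, ∞}.
(a,b)_43: α=1, u≡9; β=1, v≡38 (mod 43); (9|43)=+1, (38|43)=+1; sign (−1)^1·+1^1·+1^1 = -1.
(a,b)_5: α=-4, u≡2; β=3, v≡3 (mod 5); (2|5)=-1, (3|5)=-1; sign (−1)^0·-1^3·-1^-4 = -1.
(a,b)_7: α=0, u≡1; β=-1, v≡5 (mod 7); (1|7)=+1, (5|7)=-1; sign (−1)^0·+1^-1·-1^0 = +1.
(a,b)_11: α=0, u≡6; β=1, v≡9 (mod 11); (6|11)=-1, (9|11)=+1; sign (−1)^0·-1^1·+1^0 = -1.
(a,b)_3: α=0, u≡1; β=2, v≡2 (mod 3); (1|3)=+1, (2|3)=-1; sign (−1)^0·+1^2·-1^0 = +1.
(a,b)_∞: sgn(43)=+, sgn(380765)=+, so +1.
(a,b)_23: α=0, u≡14; β=1, v≡16 (mod 23); (14|23)=-1, (16|23)=+1; sign (−1)^0·-1^1·+1^0 = -1.
(a,b)_2: α=10, β=0; u≡3, v≡5 (mod 8); ε(u)ε(v)=1·0, αω(v)=10·1, βω(u)=0·1; sum ≡ 0  ⇒  +1.
(43, 380765 / ℚ) ramifies at {5, 11, 23, 43}: a division algebra.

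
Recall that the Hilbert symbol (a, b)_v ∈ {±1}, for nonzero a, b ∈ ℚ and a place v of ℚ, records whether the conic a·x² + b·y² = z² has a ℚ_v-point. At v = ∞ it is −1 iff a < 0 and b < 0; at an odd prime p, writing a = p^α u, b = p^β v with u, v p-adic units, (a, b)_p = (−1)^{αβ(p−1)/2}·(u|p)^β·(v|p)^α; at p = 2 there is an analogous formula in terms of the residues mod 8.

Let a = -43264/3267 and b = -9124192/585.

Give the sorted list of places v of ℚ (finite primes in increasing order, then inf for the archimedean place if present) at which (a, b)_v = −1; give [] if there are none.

Mod squares: a ≡ -3, b ≡ -1430. Check v ∈ {∞, 2, 3, 5, 7, 11, 13, 23}.
v=2: v_2(a)=8, v_2(b)=5; units ≡ 5, 5 (mod 8); ε·ε+αω+βω = 0·0+8·1+5·1 ≡ 1  ⇒  (a,b)_2 = -1.
v=13: a=13^2·(≡1), b=13^-1·(≡11) mod 13; (1|13)=+1, (11|13)=-1; (−1)^{2·-1·6}·(+1)^-1·(-1)^2 = +1.
v=3: a=3^-3·(≡2), b=3^-2·(≡1) mod 3; (2|3)=-1, (1|3)=+1; (−1)^{-3·-2·1}·(-1)^-2·(+1)^-3 = +1.
v=7: a=7^0·(≡2), b=7^2·(≡5) mod 7; (2|7)=+1, (5|7)=-1; (−1)^{0·2·3}·(+1)^2·(-1)^0 = +1.
v=23: a=23^0·(≡22), b=23^2·(≡14) mod 23; (22|23)=-1, (14|23)=-1; (−1)^{0·2·11}·(-1)^2·(-1)^0 = +1.
v=5: a=5^0·(≡3), b=5^-1·(≡4) mod 5; (3|5)=-1, (4|5)=+1; (−1)^{0·-1·2}·(-1)^-1·(+1)^0 = -1.
v=11: a=11^-2·(≡2), b=11^1·(≡8) mod 11; (2|11)=-1, (8|11)=-1; (−1)^{-2·1·5}·(-1)^1·(-1)^-2 = -1.
v=∞: -3 < 0 and -1430 < 0  ⇒  (a,b)_∞ = -1.
Ram(-3, -1430) = {2, 5, 11, ∞}; no ℚ_2-point on the conic.

[2, 5, 11, inf]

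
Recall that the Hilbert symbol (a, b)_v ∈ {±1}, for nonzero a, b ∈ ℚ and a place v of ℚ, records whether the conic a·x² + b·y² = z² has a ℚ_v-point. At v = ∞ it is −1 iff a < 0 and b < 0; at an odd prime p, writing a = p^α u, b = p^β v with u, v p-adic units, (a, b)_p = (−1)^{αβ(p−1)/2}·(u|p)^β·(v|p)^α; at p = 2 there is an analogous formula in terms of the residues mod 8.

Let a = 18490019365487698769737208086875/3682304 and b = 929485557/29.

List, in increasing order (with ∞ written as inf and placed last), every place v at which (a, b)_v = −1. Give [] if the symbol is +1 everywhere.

[3, 7, 29, 31]

Mod squares: a ≡ 45894849, b ≡ 211497. Check v ∈ {∞, 2, 3, 5, 7, 11, 13, 17, 29, 31}.
v=29: a=29^-1·(≡5), b=29^-1·(≡3) mod 29; (5|29)=+1, (3|29)=-1; (−1)^{-1·-1·14}·(+1)^-1·(-1)^-1 = -1.
v=5: a=5^4·(≡1), b=5^0·(≡3) mod 5; (1|5)=+1, (3|5)=-1; (−1)^{4·0·2}·(+1)^0·(-1)^4 = +1.
v=11: a=11^3·(≡9), b=11^1·(≡6) mod 11; (9|11)=+1, (6|11)=-1; (−1)^{3·1·5}·(+1)^1·(-1)^3 = +1.
v=∞: 45894849 > 0 and 211497 > 0  ⇒  (a,b)_∞ = +1.
v=31: a=31^-1·(≡24), b=31^0·(≡30) mod 31; (24|31)=-1, (30|31)=-1; (−1)^{-1·0·15}·(-1)^0·(-1)^-1 = -1.
v=17: a=17^7·(≡11), b=17^3·(≡11) mod 17; (11|17)=-1, (11|17)=-1; (−1)^{7·3·8}·(-1)^3·(-1)^7 = +1.
v=3: a=3^11·(≡2), b=3^3·(≡2) mod 3; (2|3)=-1, (2|3)=-1; (−1)^{11·3·1}·(-1)^3·(-1)^11 = -1.
v=7: a=7^7·(≡4), b=7^2·(≡3) mod 7; (4|7)=+1, (3|7)=-1; (−1)^{7·2·3}·(+1)^2·(-1)^7 = -1.
v=2: v_2(a)=-12, v_2(b)=0; units ≡ 1, 1 (mod 8); ε·ε+αω+βω = 0·0+-12·0+0·0 ≡ 0  ⇒  (a,b)_2 = +1.
v=13: a=13^5·(≡7), b=13^1·(≡11) mod 13; (7|13)=-1, (11|13)=-1; (−1)^{5·1·6}·(-1)^1·(-1)^5 = +1.
Ram(45894849, 211497) = {3, 7, 29, 31}; no ℚ_3-point on the conic.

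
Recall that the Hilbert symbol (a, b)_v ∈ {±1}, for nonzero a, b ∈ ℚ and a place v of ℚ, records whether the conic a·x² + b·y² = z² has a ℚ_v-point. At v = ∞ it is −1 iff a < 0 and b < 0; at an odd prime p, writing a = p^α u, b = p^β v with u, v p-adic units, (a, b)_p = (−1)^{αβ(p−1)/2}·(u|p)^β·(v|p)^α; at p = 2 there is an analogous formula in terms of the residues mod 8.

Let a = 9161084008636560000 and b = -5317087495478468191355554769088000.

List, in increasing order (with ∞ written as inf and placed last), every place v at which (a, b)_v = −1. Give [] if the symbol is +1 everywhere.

(a, b) ≡ (14586, -15470) mod (ℚ^×)²; places V = {2, 3, 5, 7, 11, 13, 17, ∞}.
(a,b)_13: α=3, u≡12; β=5, v≡5 (mod 13); (12|13)=+1, (5|13)=-1; sign (−1)^0·+1^5·-1^3 = -1.
(a,b)_2: α=7, β=9; u≡5, v≡1 (mod 8); ε(u)ε(v)=0·0, αω(v)=7·0, βω(u)=9·1; sum ≡ 1  ⇒  -1.
(a,b)_17: α=3, u≡16; β=5, v≡4 (mod 17); (16|17)=+1, (4|17)=+1; sign (−1)^0·+1^5·+1^3 = +1.
(a,b)_∞: sgn(14586)=+, sgn(-15470)=−, so +1.
(a,b)_5: α=4, u≡1; β=3, v≡1 (mod 5); (1|5)=+1, (1|5)=+1; sign (−1)^0·+1^3·+1^4 = +1.
(a,b)_7: α=2, u≡5; β=3, v≡4 (mod 7); (5|7)=-1, (4|7)=+1; sign (−1)^0·-1^3·+1^2 = -1.
(a,b)_3: α=9, u≡2; β=22, v≡1 (mod 3); (2|3)=-1, (1|3)=+1; sign (−1)^0·-1^22·+1^9 = +1.
(a,b)_11: α=1, u≡6; β=4, v≡8 (mod 11); (6|11)=-1, (8|11)=-1; sign (−1)^0·-1^4·-1^1 = -1.
(14586, -15470 / ℚ) ramifies at {2, 7, 11, 13}: a division algebra.

[2, 7, 11, 13]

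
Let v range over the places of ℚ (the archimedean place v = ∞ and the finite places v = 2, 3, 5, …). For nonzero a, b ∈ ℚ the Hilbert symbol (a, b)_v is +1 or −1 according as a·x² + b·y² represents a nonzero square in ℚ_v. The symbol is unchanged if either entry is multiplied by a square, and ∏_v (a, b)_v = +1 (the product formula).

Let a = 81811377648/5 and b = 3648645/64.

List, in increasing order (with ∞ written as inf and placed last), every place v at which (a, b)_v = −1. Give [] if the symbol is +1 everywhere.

[5, 11]

(a, b) ≡ (35, 5005) mod (ℚ^×)²; places V = {2, 3, 5, 7, 11, 13, ∞}.
(a,b)_3: α=6, u≡2; β=6, v≡1 (mod 3); (2|3)=-1, (1|3)=+1; sign (−1)^0·-1^6·+1^6 = +1.
(a,b)_∞: sgn(35)=+, sgn(5005)=+, so +1.
(a,b)_5: α=-1, u≡3; β=1, v≡1 (mod 5); (3|5)=-1, (1|5)=+1; sign (−1)^0·-1^1·+1^-1 = -1.
(a,b)_11: α=2, u≡2; β=1, v≡5 (mod 11); (2|11)=-1, (5|11)=+1; sign (−1)^0·-1^1·+1^2 = -1.
(a,b)_2: α=4, β=-6; u≡3, v≡5 (mod 8); ε(u)ε(v)=1·0, αω(v)=4·1, βω(u)=-6·1; sum ≡ 0  ⇒  +1.
(a,b)_7: α=3, u≡5; β=1, v≡1 (mod 7); (5|7)=-1, (1|7)=+1; sign (−1)^1·-1^1·+1^3 = +1.
(a,b)_13: α=2, u≡12; β=1, v≡5 (mod 13); (12|13)=+1, (5|13)=-1; sign (−1)^0·+1^1·-1^2 = +1.
(35, 5005 / ℚ) ramifies at {5, 11}: a division algebra.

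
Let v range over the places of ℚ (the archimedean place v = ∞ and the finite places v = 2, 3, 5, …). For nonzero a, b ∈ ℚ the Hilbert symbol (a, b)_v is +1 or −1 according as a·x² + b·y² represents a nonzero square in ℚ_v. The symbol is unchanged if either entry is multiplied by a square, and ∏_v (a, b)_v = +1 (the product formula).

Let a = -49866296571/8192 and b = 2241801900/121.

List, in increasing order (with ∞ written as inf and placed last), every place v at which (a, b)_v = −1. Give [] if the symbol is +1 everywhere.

[2, 17]

Mod squares: a ≡ -182, b ≡ 51. Check v ∈ {∞, 2, 3, 5, 7, 11, 13, 17}.
v=3: a=3^8·(≡1), b=3^3·(≡2) mod 3; (1|3)=+1, (2|3)=-1; (−1)^{8·3·1}·(+1)^3·(-1)^8 = +1.
v=17: a=17^4·(≡14), b=17^3·(≡10) mod 17; (14|17)=-1, (10|17)=-1; (−1)^{4·3·8}·(-1)^3·(-1)^4 = -1.
v=13: a=13^1·(≡9), b=13^2·(≡1) mod 13; (9|13)=+1, (1|13)=+1; (−1)^{1·2·6}·(+1)^2·(+1)^1 = +1.
v=5: a=5^0·(≡2), b=5^2·(≡1) mod 5; (2|5)=-1, (1|5)=+1; (−1)^{0·2·2}·(-1)^2·(+1)^0 = +1.
v=11: a=11^0·(≡1), b=11^-2·(≡8) mod 11; (1|11)=+1, (8|11)=-1; (−1)^{0·-2·5}·(+1)^-2·(-1)^0 = +1.
v=2: v_2(a)=-13, v_2(b)=2; units ≡ 5, 3 (mod 8); ε·ε+αω+βω = 0·1+-13·1+2·1 ≡ 1  ⇒  (a,b)_2 = -1.
v=7: a=7^1·(≡4), b=7^0·(≡1) mod 7; (4|7)=+1, (1|7)=+1; (−1)^{1·0·3}·(+1)^0·(+1)^1 = +1.
v=∞: -182 < 0 and 51 > 0  ⇒  (a,b)_∞ = +1.
Ram(-182, 51) = {2, 17}; no ℚ_2-point on the conic.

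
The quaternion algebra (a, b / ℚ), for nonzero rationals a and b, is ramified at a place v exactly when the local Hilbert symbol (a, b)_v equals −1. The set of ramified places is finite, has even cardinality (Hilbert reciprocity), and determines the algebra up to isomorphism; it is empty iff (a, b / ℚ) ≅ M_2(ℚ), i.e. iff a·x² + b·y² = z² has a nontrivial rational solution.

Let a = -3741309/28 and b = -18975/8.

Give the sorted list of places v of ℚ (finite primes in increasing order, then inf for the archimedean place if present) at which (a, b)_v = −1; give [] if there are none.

[2, 3, 17, 19, 23, inf]

(a, b) ≡ (-323323, -1518) mod (ℚ^×)²; places V = {2, 3, 5, 7, 11, 13, 17, 19, 23, ∞}.
(a,b)_19: α=1, u≡9; β=0, v≡15 (mod 19); (9|19)=+1, (15|19)=-1; sign (−1)^0·+1^0·-1^1 = -1.
(a,b)_2: α=-2, β=-3; u≡5, v≡1 (mod 8); ε(u)ε(v)=0·0, αω(v)=-2·0, βω(u)=-3·1; sum ≡ 1  ⇒  -1.
(a,b)_7: α=-1, u≡4; β=0, v≡2 (mod 7); (4|7)=+1, (2|7)=+1; sign (−1)^0·+1^0·+1^-1 = +1.
(a,b)_∞: sgn(-323323)=−, sgn(-1518)=−, so -1.
(a,b)_3: α=4, u≡2; β=1, v≡1 (mod 3); (2|3)=-1, (1|3)=+1; sign (−1)^0·-1^1·+1^4 = -1.
(a,b)_17: α=1, u≡2; β=0, v≡6 (mod 17); (2|17)=+1, (6|17)=-1; sign (−1)^0·+1^0·-1^1 = -1.
(a,b)_11: α=1, u≡2; β=1, v≡3 (mod 11); (2|11)=-1, (3|11)=+1; sign (−1)^1·-1^1·+1^1 = +1.
(a,b)_23: α=0, u≡11; β=1, v≡9 (mod 23); (11|23)=-1, (9|23)=+1; sign (−1)^0·-1^1·+1^0 = -1.
(a,b)_13: α=1, u≡7; β=0, v≡12 (mod 13); (7|13)=-1, (12|13)=+1; sign (−1)^0·-1^0·+1^1 = +1.
(a,b)_5: α=0, u≡2; β=2, v≡2 (mod 5); (2|5)=-1, (2|5)=-1; sign (−1)^0·-1^2·-1^0 = +1.
|Ram(-323323, -1518)| = 6, even; anisotropic at {2, 3, 17, 19, 23, ∞}.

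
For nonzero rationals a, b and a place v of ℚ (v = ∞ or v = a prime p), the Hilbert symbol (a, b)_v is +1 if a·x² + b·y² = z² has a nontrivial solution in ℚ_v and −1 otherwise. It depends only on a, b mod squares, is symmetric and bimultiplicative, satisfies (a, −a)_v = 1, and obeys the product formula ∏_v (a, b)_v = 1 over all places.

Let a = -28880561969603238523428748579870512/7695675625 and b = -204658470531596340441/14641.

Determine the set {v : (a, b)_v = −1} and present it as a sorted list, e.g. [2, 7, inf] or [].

[7, 13, 19, 31, 41, inf]

Mod squares: a ≡ -6503707, b ≡ -130169. Check v ∈ {∞, 2, 3, 5, 7, 11, 13, 17, 19, 29, 31, 41, 43}.
v=43: a=43^3·(≡14), b=43^2·(≡41) mod 43; (14|43)=+1, (41|43)=+1; (−1)^{3·2·21}·(+1)^2·(+1)^3 = +1.
v=7: a=7^7·(≡2), b=7^4·(≡5) mod 7; (2|7)=+1, (5|7)=-1; (−1)^{7·4·3}·(+1)^4·(-1)^7 = -1.
v=3: a=3^16·(≡2), b=3^6·(≡1) mod 3; (2|3)=-1, (1|3)=+1; (−1)^{16·6·1}·(-1)^6·(+1)^16 = +1.
v=∞: -6503707 < 0 and -130169 < 0  ⇒  (a,b)_∞ = -1.
v=11: a=11^-4·(≡2), b=11^-4·(≡5) mod 11; (2|11)=-1, (5|11)=+1; (−1)^{-4·-4·5}·(-1)^-4·(+1)^-4 = +1.
v=31: a=31^1·(≡24), b=31^1·(≡11) mod 31; (24|31)=-1, (11|31)=-1; (−1)^{1·1·15}·(-1)^1·(-1)^1 = -1.
v=41: a=41^3·(≡10), b=41^2·(≡17) mod 41; (10|41)=+1, (17|41)=-1; (−1)^{3·2·20}·(+1)^2·(-1)^3 = -1.
v=5: a=5^-4·(≡3), b=5^0·(≡4) mod 5; (3|5)=-1, (4|5)=+1; (−1)^{-4·0·2}·(-1)^0·(+1)^-4 = +1.
v=2: v_2(a)=4, v_2(b)=0; units ≡ 5, 7 (mod 8); ε·ε+αω+βω = 0·1+4·0+0·1 ≡ 0  ⇒  (a,b)_2 = +1.
v=19: a=19^2·(≡14), b=19^1·(≡18) mod 19; (14|19)=-1, (18|19)=-1; (−1)^{2·1·9}·(-1)^1·(-1)^2 = -1.
v=17: a=17^3·(≡11), b=17^3·(≡10) mod 17; (11|17)=-1, (10|17)=-1; (−1)^{3·3·8}·(-1)^3·(-1)^3 = +1.
v=29: a=29^-2·(≡16), b=29^0·(≡18) mod 29; (16|29)=+1, (18|29)=-1; (−1)^{-2·0·14}·(+1)^0·(-1)^-2 = +1.
v=13: a=13^2·(≡6), b=13^1·(≡1) mod 13; (6|13)=-1, (1|13)=+1; (−1)^{2·1·6}·(-1)^1·(+1)^2 = -1.
|Ram(-6503707, -130169)| = 6, even; anisotropic at {7, 13, 19, 31, 41, ∞}.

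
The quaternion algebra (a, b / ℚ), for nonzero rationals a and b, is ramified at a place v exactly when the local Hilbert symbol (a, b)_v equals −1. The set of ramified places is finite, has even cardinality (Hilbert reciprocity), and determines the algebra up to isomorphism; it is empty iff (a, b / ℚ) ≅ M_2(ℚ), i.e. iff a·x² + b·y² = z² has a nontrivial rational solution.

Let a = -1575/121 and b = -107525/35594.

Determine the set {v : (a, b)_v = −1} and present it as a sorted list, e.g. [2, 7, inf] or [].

(a, b) ≡ (-7, -111826) mod (ℚ^×)²; places V = {2, 3, 5, 7, 11, 13, 17, 23, 37, ∞}.
(a,b)_11: α=-2, u≡9; β=1, v≡9 (mod 11); (9|11)=+1, (9|11)=+1; sign (−1)^0·+1^1·+1^-2 = +1.
(a,b)_3: α=2, u≡2; β=0, v≡2 (mod 3); (2|3)=-1, (2|3)=-1; sign (−1)^0·-1^0·-1^2 = +1.
(a,b)_7: α=1, u≡3; β=0, v≡5 (mod 7); (3|7)=-1, (5|7)=-1; sign (−1)^0·-1^0·-1^1 = -1.
(a,b)_37: α=0, u≡9; β=-2, v≡7 (mod 37); (9|37)=+1, (7|37)=+1; sign (−1)^0·+1^-2·+1^0 = +1.
(a,b)_∞: sgn(-7)=−, sgn(-111826)=−, so -1.
(a,b)_5: α=2, u≡2; β=2, v≡1 (mod 5); (2|5)=-1, (1|5)=+1; sign (−1)^0·-1^2·+1^2 = +1.
(a,b)_17: α=0, u≡3; β=1, v≡13 (mod 17); (3|17)=-1, (13|17)=+1; sign (−1)^0·-1^1·+1^0 = -1.
(a,b)_23: α=0, u≡2; β=1, v≡19 (mod 23); (2|23)=+1, (19|23)=-1; sign (−1)^0·+1^1·-1^0 = +1.
(a,b)_13: α=0, u≡6; β=-1, v≡3 (mod 13); (6|13)=-1, (3|13)=+1; sign (−1)^0·-1^-1·+1^0 = -1.
(a,b)_2: α=0, β=-1; u≡1, v≡7 (mod 8); ε(u)ε(v)=0·1, αω(v)=0·0, βω(u)=-1·0; sum ≡ 0  ⇒  +1.
Ram(-7, -111826) = {7, 13, 17, ∞}; no ℚ_7-point on the conic.

[7, 13, 17, inf]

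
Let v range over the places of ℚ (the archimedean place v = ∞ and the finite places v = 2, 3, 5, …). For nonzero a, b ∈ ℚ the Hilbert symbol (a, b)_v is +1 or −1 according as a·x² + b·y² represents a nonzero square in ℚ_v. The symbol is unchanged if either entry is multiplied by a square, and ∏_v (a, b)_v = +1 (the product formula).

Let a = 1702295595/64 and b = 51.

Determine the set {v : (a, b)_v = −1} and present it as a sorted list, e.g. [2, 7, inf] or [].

Mod squares: a ≡ 124355, b ≡ 51. Check v ∈ {∞, 2, 3, 5, 7, 11, 13, 17, 19}.
v=11: a=11^1·(≡2), b=11^0·(≡7) mod 11; (2|11)=-1, (7|11)=-1; (−1)^{1·0·5}·(-1)^0·(-1)^1 = -1.
v=19: a=19^1·(≡17), b=19^0·(≡13) mod 19; (17|19)=+1, (13|19)=-1; (−1)^{1·0·9}·(+1)^0·(-1)^1 = -1.
v=∞: 124355 > 0 and 51 > 0  ⇒  (a,b)_∞ = +1.
v=5: a=5^1·(≡1), b=5^0·(≡1) mod 5; (1|5)=+1, (1|5)=+1; (−1)^{1·0·2}·(+1)^0·(+1)^1 = +1.
v=2: v_2(a)=-6, v_2(b)=0; units ≡ 3, 3 (mod 8); ε·ε+αω+βω = 1·1+-6·1+0·1 ≡ 1  ⇒  (a,b)_2 = -1.
v=17: a=17^1·(≡12), b=17^1·(≡3) mod 17; (12|17)=-1, (3|17)=-1; (−1)^{1·1·8}·(-1)^1·(-1)^1 = +1.
v=13: a=13^2·(≡9), b=13^0·(≡12) mod 13; (9|13)=+1, (12|13)=+1; (−1)^{2·0·6}·(+1)^0·(+1)^2 = +1.
v=3: a=3^4·(≡2), b=3^1·(≡2) mod 3; (2|3)=-1, (2|3)=-1; (−1)^{4·1·1}·(-1)^1·(-1)^4 = -1.
v=7: a=7^1·(≡3), b=7^0·(≡2) mod 7; (3|7)=-1, (2|7)=+1; (−1)^{1·0·3}·(-1)^0·(+1)^1 = +1.
(124355, 51 / ℚ) ramifies at {2, 3, 11, 19}: a division algebra.

[2, 3, 11, 19]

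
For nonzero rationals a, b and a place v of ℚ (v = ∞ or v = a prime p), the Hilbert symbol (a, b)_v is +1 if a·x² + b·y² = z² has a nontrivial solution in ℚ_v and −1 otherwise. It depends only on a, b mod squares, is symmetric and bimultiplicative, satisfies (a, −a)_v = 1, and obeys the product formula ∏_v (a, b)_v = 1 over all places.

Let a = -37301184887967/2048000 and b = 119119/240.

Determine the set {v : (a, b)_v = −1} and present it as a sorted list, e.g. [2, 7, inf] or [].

[13, 17]

Mod squares: a ≡ -19635, b ≡ 36465. Check v ∈ {∞, 2, 3, 5, 7, 11, 13, 17}.
v=∞: -19635 < 0 and 36465 > 0  ⇒  (a,b)_∞ = +1.
v=2: v_2(a)=-14, v_2(b)=-4; units ≡ 5, 1 (mod 8); ε·ε+αω+βω = 0·0+-14·0+-4·1 ≡ 0  ⇒  (a,b)_2 = +1.
v=17: a=17^3·(≡1), b=17^1·(≡10) mod 17; (1|17)=+1, (10|17)=-1; (−1)^{3·1·8}·(+1)^1·(-1)^3 = -1.
v=5: a=5^-3·(≡2), b=5^-1·(≡3) mod 5; (2|5)=-1, (3|5)=-1; (−1)^{-3·-1·2}·(-1)^-1·(-1)^-3 = +1.
v=11: a=11^1·(≡8), b=11^1·(≡3) mod 11; (8|11)=-1, (3|11)=+1; (−1)^{1·1·5}·(-1)^1·(+1)^1 = +1.
v=3: a=3^5·(≡1), b=3^-1·(≡2) mod 3; (1|3)=+1, (2|3)=-1; (−1)^{5·-1·1}·(+1)^-1·(-1)^5 = +1.
v=7: a=7^5·(≡2), b=7^2·(≡1) mod 7; (2|7)=+1, (1|7)=+1; (−1)^{5·2·3}·(+1)^2·(+1)^5 = +1.
v=13: a=13^2·(≡6), b=13^1·(≡4) mod 13; (6|13)=-1, (4|13)=+1; (−1)^{2·1·6}·(-1)^1·(+1)^2 = -1.
(-19635, 36465 / ℚ) ramifies at {13, 17}: a division algebra.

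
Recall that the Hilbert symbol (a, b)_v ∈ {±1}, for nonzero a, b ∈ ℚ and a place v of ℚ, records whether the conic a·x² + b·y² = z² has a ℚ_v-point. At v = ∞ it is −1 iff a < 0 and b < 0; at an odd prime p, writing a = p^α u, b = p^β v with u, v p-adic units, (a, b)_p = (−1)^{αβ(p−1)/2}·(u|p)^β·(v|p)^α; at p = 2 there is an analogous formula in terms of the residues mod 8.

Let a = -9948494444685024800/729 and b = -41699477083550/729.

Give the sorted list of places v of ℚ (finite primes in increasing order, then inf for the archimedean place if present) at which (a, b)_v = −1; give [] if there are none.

[31, inf]

(a, b) ≡ (-962, -62) mod (ℚ^×)²; places V = {2, 3, 5, 11, 13, 31, 37, ∞}.
(a,b)_3: α=-6, u≡1; β=-6, v≡1 (mod 3); (1|3)=+1, (1|3)=+1; sign (−1)^0·+1^-6·+1^-6 = +1.
(a,b)_31: α=4, u≡11; β=3, v≡13 (mod 31); (11|31)=-1, (13|31)=-1; sign (−1)^0·-1^3·-1^4 = -1.
(a,b)_2: α=5, β=1; u≡7, v≡1 (mod 8); ε(u)ε(v)=1·0, αω(v)=5·0, βω(u)=1·0; sum ≡ 0  ⇒  +1.
(a,b)_5: α=2, u≡2; β=2, v≡2 (mod 5); (2|5)=-1, (2|5)=-1; sign (−1)^0·-1^2·-1^2 = +1.
(a,b)_13: α=3, u≡3; β=2, v≡9 (mod 13); (3|13)=+1, (9|13)=+1; sign (−1)^0·+1^2·+1^3 = +1.
(a,b)_∞: sgn(-962)=−, sgn(-62)=−, so -1.
(a,b)_11: α=2, u≡8; β=2, v≡1 (mod 11); (8|11)=-1, (1|11)=+1; sign (−1)^0·-1^2·+1^2 = +1.
(a,b)_37: α=3, u≡27; β=2, v≡36 (mod 37); (27|37)=+1, (36|37)=+1; sign (−1)^0·+1^2·+1^3 = +1.
(-962, -62 / ℚ) ramifies at {31, ∞}: a division algebra.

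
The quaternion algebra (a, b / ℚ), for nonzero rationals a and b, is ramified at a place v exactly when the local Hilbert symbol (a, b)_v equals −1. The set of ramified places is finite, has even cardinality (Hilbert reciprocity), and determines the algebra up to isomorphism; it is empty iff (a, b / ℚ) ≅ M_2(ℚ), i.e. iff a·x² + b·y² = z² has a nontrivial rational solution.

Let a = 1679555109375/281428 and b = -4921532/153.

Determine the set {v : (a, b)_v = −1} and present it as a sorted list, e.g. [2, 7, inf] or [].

[13, 19]

(a, b) ≡ (19019, -24871) mod (ℚ^×)²; places V = {2, 3, 5, 7, 11, 13, 17, 19, 23, 29, ∞}.
(a,b)_19: α=-1, u≡13; β=1, v≡18 (mod 19); (13|19)=-1, (18|19)=-1; sign (−1)^1·-1^1·-1^-1 = -1.
(a,b)_∞: sgn(19019)=+, sgn(-24871)=−, so +1.
(a,b)_11: α=1, u≡10; β=1, v≡9 (mod 11); (10|11)=-1, (9|11)=+1; sign (−1)^1·-1^1·+1^1 = +1.
(a,b)_7: α=-1, u≡1; β=1, v≡3 (mod 7); (1|7)=+1, (3|7)=-1; sign (−1)^1·+1^1·-1^-1 = +1.
(a,b)_29: α=0, u≡9; β=2, v≡8 (mod 29); (9|29)=+1, (8|29)=-1; sign (−1)^0·+1^2·-1^0 = +1.
(a,b)_3: α=2, u≡2; β=-2, v≡2 (mod 3); (2|3)=-1, (2|3)=-1; sign (−1)^0·-1^-2·-1^2 = +1.
(a,b)_5: α=6, u≡4; β=0, v≡1 (mod 5); (4|5)=+1, (1|5)=+1; sign (−1)^0·+1^0·+1^6 = +1.
(a,b)_2: α=-2, β=2; u≡3, v≡1 (mod 8); ε(u)ε(v)=1·0, αω(v)=-2·0, βω(u)=2·1; sum ≡ 0  ⇒  +1.
(a,b)_17: α=4, u≡16; β=-1, v≡4 (mod 17); (16|17)=+1, (4|17)=+1; sign (−1)^0·+1^-1·+1^4 = +1.
(a,b)_13: α=1, u≡8; β=0, v≡6 (mod 13); (8|13)=-1, (6|13)=-1; sign (−1)^0·-1^0·-1^1 = -1.
(a,b)_23: α=-2, u≡17; β=0, v≡22 (mod 23); (17|23)=-1, (22|23)=-1; sign (−1)^0·-1^0·-1^-2 = +1.
(19019, -24871 / ℚ) ramifies at {13, 19}: a division algebra.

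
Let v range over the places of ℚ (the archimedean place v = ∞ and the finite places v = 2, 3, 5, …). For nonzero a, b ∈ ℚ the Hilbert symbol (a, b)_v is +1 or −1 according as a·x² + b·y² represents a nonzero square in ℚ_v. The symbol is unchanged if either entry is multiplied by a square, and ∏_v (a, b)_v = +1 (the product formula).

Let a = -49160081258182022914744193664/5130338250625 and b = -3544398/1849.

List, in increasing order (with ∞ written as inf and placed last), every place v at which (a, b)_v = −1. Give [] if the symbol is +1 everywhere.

[2, 11, 19, inf]

(a, b) ≡ (-25194, -4862) mod (ℚ^×)²; places V = {2, 3, 5, 7, 11, 13, 17, 19, 43, 53, ∞}.
(a,b)_3: α=13, u≡2; β=6, v≡1 (mod 3); (2|3)=-1, (1|3)=+1; sign (−1)^0·-1^6·+1^13 = +1.
(a,b)_2: α=7, β=1; u≡3, v≡1 (mod 8); ε(u)ε(v)=1·0, αω(v)=7·0, βω(u)=1·1; sum ≡ 1  ⇒  -1.
(a,b)_∞: sgn(-25194)=−, sgn(-4862)=−, so -1.
(a,b)_53: α=2, u≡26; β=0, v≡48 (mod 53); (26|53)=-1, (48|53)=-1; sign (−1)^0·-1^0·-1^2 = +1.
(a,b)_7: α=-4, u≡6; β=0, v≡3 (mod 7); (6|7)=-1, (3|7)=-1; sign (−1)^0·-1^0·-1^-4 = +1.
(a,b)_43: α=-4, u≡35; β=-2, v≡6 (mod 43); (35|43)=+1, (6|43)=+1; sign (−1)^0·+1^-2·+1^-4 = +1.
(a,b)_17: α=3, u≡3; β=1, v≡10 (mod 17); (3|17)=-1, (10|17)=-1; sign (−1)^0·-1^1·-1^3 = +1.
(a,b)_13: α=7, u≡3; β=1, v≡1 (mod 13); (3|13)=+1, (1|13)=+1; sign (−1)^0·+1^1·+1^7 = +1.
(a,b)_11: α=4, u≡2; β=1, v≡5 (mod 11); (2|11)=-1, (5|11)=+1; sign (−1)^0·-1^1·+1^4 = -1.
(a,b)_5: α=-4, u≡1; β=0, v≡3 (mod 5); (1|5)=+1, (3|5)=-1; sign (−1)^0·+1^0·-1^-4 = +1.
(a,b)_19: α=1, u≡7; β=0, v≡15 (mod 19); (7|19)=+1, (15|19)=-1; sign (−1)^0·+1^0·-1^1 = -1.
Ram(-25194, -4862) = {2, 11, 19, ∞}; no ℚ_2-point on the conic.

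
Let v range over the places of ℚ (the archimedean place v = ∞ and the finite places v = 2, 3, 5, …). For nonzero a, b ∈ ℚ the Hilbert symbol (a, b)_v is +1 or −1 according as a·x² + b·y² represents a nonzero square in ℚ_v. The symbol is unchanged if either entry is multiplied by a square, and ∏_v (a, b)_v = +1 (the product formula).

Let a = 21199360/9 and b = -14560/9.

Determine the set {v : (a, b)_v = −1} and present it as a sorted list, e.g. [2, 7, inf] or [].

[2, 7]

(a, b) ≡ (10, -910) mod (ℚ^×)²; places V = {2, 3, 5, 7, 13, ∞}.
(a,b)_2: α=9, β=5; u≡5, v≡1 (mod 8); ε(u)ε(v)=0·0, αω(v)=9·0, βω(u)=5·1; sum ≡ 1  ⇒  -1.
(a,b)_3: α=-2, u≡1; β=-2, v≡2 (mod 3); (1|3)=+1, (2|3)=-1; sign (−1)^0·+1^-2·-1^-2 = +1.
(a,b)_∞: sgn(10)=+, sgn(-910)=−, so +1.
(a,b)_5: α=1, u≡3; β=1, v≡2 (mod 5); (3|5)=-1, (2|5)=-1; sign (−1)^0·-1^1·-1^1 = +1.
(a,b)_13: α=2, u≡9; β=1, v≡7 (mod 13); (9|13)=+1, (7|13)=-1; sign (−1)^0·+1^1·-1^2 = +1.
(a,b)_7: α=2, u≡6; β=1, v≡3 (mod 7); (6|7)=-1, (3|7)=-1; sign (−1)^0·-1^1·-1^2 = -1.
|Ram(10, -910)| = 2, even; anisotropic at {2, 7}.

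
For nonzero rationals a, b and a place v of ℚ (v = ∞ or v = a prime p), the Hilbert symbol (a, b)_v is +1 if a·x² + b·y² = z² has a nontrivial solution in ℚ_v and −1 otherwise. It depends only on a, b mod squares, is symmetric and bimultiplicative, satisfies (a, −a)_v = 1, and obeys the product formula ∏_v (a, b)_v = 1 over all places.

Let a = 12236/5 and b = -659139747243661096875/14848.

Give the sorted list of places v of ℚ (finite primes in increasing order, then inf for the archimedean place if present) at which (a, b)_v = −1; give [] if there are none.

[5, 7, 19, 23, 29, 31]

Mod squares: a ≡ 15295, b ≡ -302504510. Check v ∈ {∞, 2, 3, 5, 7, 11, 19, 23, 29, 31}.
v=3: a=3^0·(≡1), b=3^2·(≡1) mod 3; (1|3)=+1, (1|3)=+1; (−1)^{0·2·1}·(+1)^2·(+1)^0 = +1.
v=11: a=11^0·(≡3), b=11^1·(≡6) mod 11; (3|11)=+1, (6|11)=-1; (−1)^{0·1·5}·(+1)^1·(-1)^0 = +1.
v=7: a=7^1·(≡1), b=7^7·(≡2) mod 7; (1|7)=+1, (2|7)=+1; (−1)^{1·7·3}·(+1)^7·(+1)^1 = -1.
v=19: a=19^1·(≡11), b=19^3·(≡4) mod 19; (11|19)=+1, (4|19)=+1; (−1)^{1·3·9}·(+1)^3·(+1)^1 = -1.
v=23: a=23^1·(≡19), b=23^3·(≡17) mod 23; (19|23)=-1, (17|23)=-1; (−1)^{1·3·11}·(-1)^3·(-1)^1 = -1.
v=2: v_2(a)=2, v_2(b)=-9; units ≡ 7, 1 (mod 8); ε·ε+αω+βω = 1·0+2·0+-9·0 ≡ 0  ⇒  (a,b)_2 = +1.
v=29: a=29^0·(≡17), b=29^-1·(≡28) mod 29; (17|29)=-1, (28|29)=+1; (−1)^{0·-1·14}·(-1)^-1·(+1)^0 = -1.
v=5: a=5^-1·(≡1), b=5^5·(≡3) mod 5; (1|5)=+1, (3|5)=-1; (−1)^{-1·5·2}·(+1)^5·(-1)^-1 = -1.
v=31: a=31^0·(≡23), b=31^1·(≡2) mod 31; (23|31)=-1, (2|31)=+1; (−1)^{0·1·15}·(-1)^1·(+1)^0 = -1.
v=∞: 15295 > 0 and -302504510 < 0  ⇒  (a,b)_∞ = +1.
|Ram(15295, -302504510)| = 6, even; anisotropic at {5, 7, 19, 23, 29, 31}.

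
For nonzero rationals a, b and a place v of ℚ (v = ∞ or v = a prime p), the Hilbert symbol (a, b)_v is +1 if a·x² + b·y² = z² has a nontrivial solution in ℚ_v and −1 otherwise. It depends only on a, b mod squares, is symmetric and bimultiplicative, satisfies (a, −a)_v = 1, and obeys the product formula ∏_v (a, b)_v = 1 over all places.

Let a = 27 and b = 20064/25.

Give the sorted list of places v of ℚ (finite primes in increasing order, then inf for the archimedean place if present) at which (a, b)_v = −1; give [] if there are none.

[3, 19]

(a, b) ≡ (3, 1254) mod (ℚ^×)²; places V = {2, 3, 5, 11, 19, ∞}.
(a,b)_3: α=3, u≡1; β=1, v≡1 (mod 3); (1|3)=+1, (1|3)=+1; sign (−1)^1·+1^1·+1^3 = -1.
(a,b)_5: α=0, u≡2; β=-2, v≡4 (mod 5); (2|5)=-1, (4|5)=+1; sign (−1)^0·-1^-2·+1^0 = +1.
(a,b)_19: α=0, u≡8; β=1, v≡5 (mod 19); (8|19)=-1, (5|19)=+1; sign (−1)^0·-1^1·+1^0 = -1.
(a,b)_∞: sgn(3)=+, sgn(1254)=+, so +1.
(a,b)_2: α=0, β=5; u≡3, v≡3 (mod 8); ε(u)ε(v)=1·1, αω(v)=0·1, βω(u)=5·1; sum ≡ 0  ⇒  +1.
(a,b)_11: α=0, u≡5; β=1, v≡3 (mod 11); (5|11)=+1, (3|11)=+1; sign (−1)^0·+1^1·+1^0 = +1.
|Ram(3, 1254)| = 2, even; anisotropic at {3, 19}.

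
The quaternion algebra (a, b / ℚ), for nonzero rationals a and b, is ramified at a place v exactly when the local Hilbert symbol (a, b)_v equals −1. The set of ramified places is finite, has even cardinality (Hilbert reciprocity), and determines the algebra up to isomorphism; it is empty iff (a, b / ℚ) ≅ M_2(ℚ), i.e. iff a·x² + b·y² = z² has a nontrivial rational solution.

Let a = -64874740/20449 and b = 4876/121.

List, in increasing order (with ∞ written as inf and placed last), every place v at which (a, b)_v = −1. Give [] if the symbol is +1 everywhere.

[2, 19]

(a, b) ≡ (-19285, 1219) mod (ℚ^×)²; places V = {2, 5, 7, 11, 13, 19, 23, 29, 53, ∞}.
(a,b)_11: α=-2, u≡1; β=-2, v≡3 (mod 11); (1|11)=+1, (3|11)=+1; sign (−1)^0·+1^-2·+1^-2 = +1.
(a,b)_29: α=3, u≡2; β=0, v≡24 (mod 29); (2|29)=-1, (24|29)=+1; sign (−1)^0·-1^0·+1^3 = +1.
(a,b)_19: α=1, u≡6; β=0, v≡18 (mod 19); (6|19)=+1, (18|19)=-1; sign (−1)^0·+1^0·-1^1 = -1.
(a,b)_23: α=0, u≡13; β=1, v≡20 (mod 23); (13|23)=+1, (20|23)=-1; sign (−1)^0·+1^1·-1^0 = +1.
(a,b)_7: α=1, u≡6; β=0, v≡2 (mod 7); (6|7)=-1, (2|7)=+1; sign (−1)^0·-1^0·+1^1 = +1.
(a,b)_∞: sgn(-19285)=−, sgn(1219)=+, so +1.
(a,b)_2: α=2, β=2; u≡3, v≡3 (mod 8); ε(u)ε(v)=1·1, αω(v)=2·1, βω(u)=2·1; sum ≡ 1  ⇒  -1.
(a,b)_53: α=0, u≡10; β=1, v≡45 (mod 53); (10|53)=+1, (45|53)=-1; sign (−1)^0·+1^1·-1^0 = +1.
(a,b)_13: α=-2, u≡11; β=0, v≡10 (mod 13); (11|13)=-1, (10|13)=+1; sign (−1)^0·-1^0·+1^-2 = +1.
(a,b)_5: α=1, u≡3; β=0, v≡1 (mod 5); (3|5)=-1, (1|5)=+1; sign (−1)^0·-1^0·+1^1 = +1.
|Ram(-19285, 1219)| = 2, even; anisotropic at {2, 19}.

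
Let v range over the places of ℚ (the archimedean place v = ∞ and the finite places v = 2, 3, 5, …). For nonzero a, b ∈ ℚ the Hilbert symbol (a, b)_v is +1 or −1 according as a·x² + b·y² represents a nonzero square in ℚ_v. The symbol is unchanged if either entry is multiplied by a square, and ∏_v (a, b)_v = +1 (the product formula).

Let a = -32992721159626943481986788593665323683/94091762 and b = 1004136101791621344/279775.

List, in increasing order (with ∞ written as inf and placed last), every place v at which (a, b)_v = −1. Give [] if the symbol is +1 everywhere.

(a, b) ≡ (-3526, 1524709394) mod (ℚ^×)²; places V = {2, 3, 5, 7, 11, 13, 19, 29, 31, 37, 41, 43, ∞}.
(a,b)_19: α=-6, u≡8; β=-2, v≡1 (mod 19); (8|19)=-1, (1|19)=+1; sign (−1)^0·-1^-2·+1^-6 = +1.
(a,b)_29: α=2, u≡18; β=1, v≡12 (mod 29); (18|29)=-1, (12|29)=-1; sign (−1)^0·-1^1·-1^2 = -1.
(a,b)_13: α=4, u≡1; β=1, v≡4 (mod 13); (1|13)=+1, (4|13)=+1; sign (−1)^0·+1^1·+1^4 = +1.
(a,b)_∞: sgn(-3526)=−, sgn(1524709394)=+, so +1.
(a,b)_43: α=3, u≡17; β=1, v≡29 (mod 43); (17|43)=+1, (29|43)=-1; sign (−1)^1·+1^1·-1^3 = +1.
(a,b)_5: α=0, u≡1; β=-2, v≡4 (mod 5); (1|5)=+1, (4|5)=+1; sign (−1)^0·+1^-2·+1^0 = +1.
(a,b)_37: α=2, u≡33; β=1, v≡29 (mod 37); (33|37)=+1, (29|37)=-1; sign (−1)^0·+1^1·-1^2 = +1.
(a,b)_2: α=-1, β=5; u≡5, v≡1 (mod 8); ε(u)ε(v)=0·0, αω(v)=-1·0, βω(u)=5·1; sum ≡ 1  ⇒  -1.
(a,b)_41: α=3, u≡20; β=1, v≡37 (mod 41); (20|41)=+1, (37|41)=+1; sign (−1)^0·+1^1·+1^3 = +1.
(a,b)_11: α=6, u≡3; β=0, v≡7 (mod 11); (3|11)=+1, (7|11)=-1; sign (−1)^0·+1^0·-1^6 = +1.
(a,b)_7: α=4, u≡1; β=4, v≡6 (mod 7); (1|7)=+1, (6|7)=-1; sign (−1)^0·+1^4·-1^4 = +1.
(a,b)_3: α=16, u≡2; β=12, v≡2 (mod 3); (2|3)=-1, (2|3)=-1; sign (−1)^0·-1^12·-1^16 = +1.
(a,b)_31: α=0, u≡2; β=-1, v≡19 (mod 31); (2|31)=+1, (19|31)=+1; sign (−1)^0·+1^-1·+1^0 = +1.
Ram(-3526, 1524709394) = {2, 29}; no ℚ_2-point on the conic.

[2, 29]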